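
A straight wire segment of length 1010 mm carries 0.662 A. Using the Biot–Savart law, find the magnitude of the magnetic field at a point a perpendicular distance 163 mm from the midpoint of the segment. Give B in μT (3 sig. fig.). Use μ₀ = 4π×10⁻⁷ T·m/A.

B ≈ 0.773 μT

For a finite straight segment, B = (μ₀I/4πd)(sinθ₁ + sinθ₂), where θ₁, θ₂ are the angles from the perpendicular to each end.
The perpendicular from the point meets the wire at its midpoint, so each end is L/2 = 0.505 m away along the wire.
sinθ₁ = 0.505/√(0.505²+0.163²) = 0.9517; sinθ₂ = 0.505/√(0.505²+0.163²) = 0.9517.
B = (4π×10⁻⁷ × 0.662) / (4π × 0.163) × (0.9517 + 0.9517) = 7.73×10⁻⁷ T.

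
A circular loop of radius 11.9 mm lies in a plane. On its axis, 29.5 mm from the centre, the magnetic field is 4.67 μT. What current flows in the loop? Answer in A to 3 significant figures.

On the axis of a loop, B = μ₀IR²/[2(R²+z²)^(3/2)], so I = 2B(R²+z²)^(3/2)/(μ₀R²).
R² + z² = 0.0001416 + 0.0008703 = 0.001012 m²; raised to 3/2 gives 3.22×10⁻⁵ m³.
I = 2 × 4.67×10⁻⁶ × 3.22×10⁻⁵ / (1.26×10⁻⁶ × 0.0001416) = 1.69 A.

I ≈ 1.69 A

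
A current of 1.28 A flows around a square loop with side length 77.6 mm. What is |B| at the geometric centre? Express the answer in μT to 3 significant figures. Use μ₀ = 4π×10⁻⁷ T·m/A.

Each side is a finite straight segment at perpendicular distance d = a/(2 tan(π/4)) = 0.0388 m from the centre, with end-angles ±π/4.
One side contributes B₁ = (μ₀I/4πd)·2 sin(π/4) = 4.67×10⁻⁶ T.
All 4 sides add in the same direction: B = 4 × 4.67×10⁻⁶ = 1.87×10⁻⁵ T.

B ≈ 18.7 μT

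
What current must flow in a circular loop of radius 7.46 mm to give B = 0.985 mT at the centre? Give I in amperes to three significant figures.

At the centre of a circular loop B = μ₀I/(2R), so I = 2RB/μ₀.
With R = 0.00746 m, I = 2 × 0.00746 × 9.85×10⁻⁴ / (4π×10⁻⁷) = 11.7 A.

I ≈ 11.7 A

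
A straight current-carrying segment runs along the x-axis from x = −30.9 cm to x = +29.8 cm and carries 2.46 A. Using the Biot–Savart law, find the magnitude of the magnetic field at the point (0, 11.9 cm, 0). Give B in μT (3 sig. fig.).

B ≈ 3.85 μT

For a finite straight segment, B = (μ₀I/4πd)(sinθ₁ + sinθ₂), where θ₁, θ₂ are the angles from the perpendicular to each end.
The perpendicular distance is d = 0.119 m; the end-offsets along the wire are a = 0.309 m and b = 0.298 m.
sinθ₁ = 0.309/√(0.309²+0.119²) = 0.9332; sinθ₂ = 0.298/√(0.298²+0.119²) = 0.9287.
B = (4π×10⁻⁷ × 2.46) / (4π × 0.119) × (0.9332 + 0.9287) = 3.85×10⁻⁶ T.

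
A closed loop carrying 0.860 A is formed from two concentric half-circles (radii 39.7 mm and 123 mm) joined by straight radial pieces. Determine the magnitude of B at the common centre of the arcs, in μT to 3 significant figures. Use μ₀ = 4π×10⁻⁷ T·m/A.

The radial connectors point toward the centre, so dl × r̂ = 0 and they contribute nothing.
Each semicircle gives μ₀I/(4R): inner arc 6.81×10⁻⁶ T, outer arc 2.20×10⁻⁶ T.
The two arcs carry current in opposite angular senses, so their fields oppose: B = |6.81×10⁻⁶ − 2.20×10⁻⁶| = 4.61×10⁻⁶ T.

B ≈ 4.61 μT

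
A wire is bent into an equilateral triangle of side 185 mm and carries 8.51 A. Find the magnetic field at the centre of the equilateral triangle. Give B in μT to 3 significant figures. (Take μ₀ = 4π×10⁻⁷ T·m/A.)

Each side is a finite straight segment at perpendicular distance d = a/(2 tan(π/3)) = 0.0534 m from the centre, with end-angles ±π/3.
One side contributes B₁ = (μ₀I/4πd)·2 sin(π/3) = 2.76×10⁻⁵ T.
All 3 sides add in the same direction: B = 3 × 2.76×10⁻⁵ = 8.28×10⁻⁵ T.

B ≈ 82.8 μT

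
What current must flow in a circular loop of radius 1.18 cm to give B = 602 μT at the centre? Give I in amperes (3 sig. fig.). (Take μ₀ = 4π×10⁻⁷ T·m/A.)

At the centre of a circular loop B = μ₀I/(2R), so I = 2RB/μ₀.
With R = 0.0118 m, I = 2 × 0.0118 × 6.02×10⁻⁴ / (4π×10⁻⁷) = 11.3 A.

I ≈ 11.3 A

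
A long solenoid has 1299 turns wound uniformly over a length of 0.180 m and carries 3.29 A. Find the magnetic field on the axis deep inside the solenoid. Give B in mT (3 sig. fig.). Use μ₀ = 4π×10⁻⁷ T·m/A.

B ≈ 29.8 mT

Inside a long solenoid, B = μ₀nI with n = 7217 turns/m.
B = 4π×10⁻⁷ × 7217 × 3.29 = 2.98×10⁻² T.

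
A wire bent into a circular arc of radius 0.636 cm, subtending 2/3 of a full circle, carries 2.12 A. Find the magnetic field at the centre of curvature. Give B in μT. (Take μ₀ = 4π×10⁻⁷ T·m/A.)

B ≈ 140 μT

The Biot–Savart field of a circular arc at its centre is B = μ₀Iφ/(4πR), with φ = 4.189 rad.
B = (4π×10⁻⁷ × 2.12 × 4.189) / (4π × 0.00636) = 1.40×10⁻⁴ T.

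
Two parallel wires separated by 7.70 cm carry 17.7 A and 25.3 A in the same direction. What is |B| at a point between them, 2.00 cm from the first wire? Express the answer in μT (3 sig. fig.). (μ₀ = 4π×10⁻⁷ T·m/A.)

B ≈ 88.2 μT

Each long wire gives B = μ₀I/(2πd). Distances are d₁ = 0.02 m and d₂ = 0.057 m.
B₁ = 1.77×10⁻⁴ T, B₂ = 8.88×10⁻⁵ T.
Between parallel currents the two contributions point in opposite directions, so they subtract. B = |B₁ − B₂| = |1.77×10⁻⁴ − 8.88×10⁻⁵| = 8.82×10⁻⁵ T.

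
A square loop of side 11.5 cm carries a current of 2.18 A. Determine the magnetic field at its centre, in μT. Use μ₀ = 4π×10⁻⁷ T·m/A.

B ≈ 21.4 μT

Each side is a finite straight segment at perpendicular distance d = a/(2 tan(π/4)) = 0.0575 m from the centre, with end-angles ±π/4.
One side contributes B₁ = (μ₀I/4πd)·2 sin(π/4) = 5.36×10⁻⁶ T.
All 4 sides add in the same direction: B = 4 × 5.36×10⁻⁶ = 2.14×10⁻⁵ T.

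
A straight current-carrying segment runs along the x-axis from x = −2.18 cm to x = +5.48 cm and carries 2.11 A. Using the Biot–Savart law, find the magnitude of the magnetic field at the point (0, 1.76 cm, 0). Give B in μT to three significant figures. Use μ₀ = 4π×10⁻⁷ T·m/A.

B ≈ 20.7 μT

For a finite straight segment, B = (μ₀I/4πd)(sinθ₁ + sinθ₂), where θ₁, θ₂ are the angles from the perpendicular to each end.
The perpendicular distance is d = 0.0176 m; the end-offsets along the wire are a = 0.0218 m and b = 0.0548 m.
sinθ₁ = 0.0218/√(0.0218²+0.0176²) = 0.7781; sinθ₂ = 0.0548/√(0.0548²+0.0176²) = 0.9521.
B = (4π×10⁻⁷ × 2.11) / (4π × 0.0176) × (0.7781 + 0.9521) = 2.07×10⁻⁵ T.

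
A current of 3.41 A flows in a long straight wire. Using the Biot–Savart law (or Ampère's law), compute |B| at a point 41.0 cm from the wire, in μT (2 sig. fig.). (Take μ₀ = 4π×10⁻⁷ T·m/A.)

For an infinitely long straight wire, B = μ₀I/(2πd).
B = (4π×10⁻⁷ × 3.41) / (2π × 0.41) = 1.66×10⁻⁶ T.

B ≈ 1.7 μT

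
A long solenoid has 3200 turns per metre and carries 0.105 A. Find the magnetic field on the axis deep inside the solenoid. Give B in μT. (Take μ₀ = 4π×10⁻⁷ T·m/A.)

B ≈ 422 μT

Inside a long solenoid, B = μ₀nI with n = 3200 turns/m.
B = 4π×10⁻⁷ × 3200 × 0.105 = 4.22×10⁻⁴ T.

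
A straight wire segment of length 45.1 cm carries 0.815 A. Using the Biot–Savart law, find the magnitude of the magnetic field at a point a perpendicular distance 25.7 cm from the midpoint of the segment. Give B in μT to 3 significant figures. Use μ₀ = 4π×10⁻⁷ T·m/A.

B ≈ 0.418 μT

For a finite straight segment, B = (μ₀I/4πd)(sinθ₁ + sinθ₂), where θ₁, θ₂ are the angles from the perpendicular to each end.
The perpendicular from the point meets the wire at its midpoint, so each end is L/2 = 0.2255 m away along the wire.
sinθ₁ = 0.2255/√(0.2255²+0.257²) = 0.6595; sinθ₂ = 0.2255/√(0.2255²+0.257²) = 0.6595.
B = (4π×10⁻⁷ × 0.815) / (4π × 0.257) × (0.6595 + 0.6595) = 4.18×10⁻⁷ T.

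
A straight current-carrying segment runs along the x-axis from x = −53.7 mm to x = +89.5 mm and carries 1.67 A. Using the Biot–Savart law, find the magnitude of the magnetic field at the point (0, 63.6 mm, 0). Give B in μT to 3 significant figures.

B ≈ 3.83 μT

For a finite straight segment, B = (μ₀I/4πd)(sinθ₁ + sinθ₂), where θ₁, θ₂ are the angles from the perpendicular to each end.
The perpendicular distance is d = 0.0636 m; the end-offsets along the wire are a = 0.0537 m and b = 0.0895 m.
sinθ₁ = 0.0537/√(0.0537²+0.0636²) = 0.6451; sinθ₂ = 0.0895/√(0.0895²+0.0636²) = 0.8151.
B = (4π×10⁻⁷ × 1.67) / (4π × 0.0636) × (0.6451 + 0.8151) = 3.83×10⁻⁶ T.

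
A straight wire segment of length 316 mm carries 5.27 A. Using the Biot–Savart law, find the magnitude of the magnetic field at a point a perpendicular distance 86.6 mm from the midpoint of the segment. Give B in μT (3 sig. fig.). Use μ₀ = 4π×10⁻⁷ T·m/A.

B ≈ 10.7 μT

For a finite straight segment, B = (μ₀I/4πd)(sinθ₁ + sinθ₂), where θ₁, θ₂ are the angles from the perpendicular to each end.
The perpendicular from the point meets the wire at its midpoint, so each end is L/2 = 0.158 m away along the wire.
sinθ₁ = 0.158/√(0.158²+0.0866²) = 0.8769; sinθ₂ = 0.158/√(0.158²+0.0866²) = 0.8769.
B = (4π×10⁻⁷ × 5.27) / (4π × 0.0866) × (0.8769 + 0.8769) = 1.07×10⁻⁵ T.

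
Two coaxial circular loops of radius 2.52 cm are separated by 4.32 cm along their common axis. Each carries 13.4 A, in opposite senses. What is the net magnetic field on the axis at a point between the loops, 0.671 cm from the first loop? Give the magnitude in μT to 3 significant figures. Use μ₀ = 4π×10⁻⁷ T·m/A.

B ≈ 240 μT

Each loop contributes B = μ₀IR²/[2(R²+z²)^(3/2)] on the axis, with z measured from that loop.
Loop 1 (z = 0.00671 m): B₁ = 3.01×10⁻⁴ T. Loop 2 (z = 0.03649 m): B₂ = 6.13×10⁻⁵ T.
The fields oppose: B = |B₁ − B₂| = 2.40×10⁻⁴ T.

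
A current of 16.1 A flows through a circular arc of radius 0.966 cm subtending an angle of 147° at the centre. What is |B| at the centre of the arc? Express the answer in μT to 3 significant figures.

The Biot–Savart field of a circular arc at its centre is B = μ₀Iφ/(4πR), with φ = 2.566 rad.
B = (4π×10⁻⁷ × 16.1 × 2.566) / (4π × 0.00966) = 4.28×10⁻⁴ T.

B ≈ 428 μT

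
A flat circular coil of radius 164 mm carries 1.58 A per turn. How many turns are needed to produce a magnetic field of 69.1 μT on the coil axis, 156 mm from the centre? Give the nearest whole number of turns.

N = 30

For an N-turn coil, B = Nμ₀IR²/[2(R²+z²)^(3/2)]. A single turn gives B₁ = 2.30×10⁻⁶ T with R = 0.164 m, z = 0.156 m.
N = B/B₁ = 6.91×10⁻⁵ / 2.30×10⁻⁶ = 30.01.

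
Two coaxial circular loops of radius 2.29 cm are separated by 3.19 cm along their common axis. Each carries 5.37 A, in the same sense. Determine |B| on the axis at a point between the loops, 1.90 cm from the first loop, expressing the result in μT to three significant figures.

B ≈ 165 μT

Each loop contributes B = μ₀IR²/[2(R²+z²)^(3/2)] on the axis, with z measured from that loop.
Loop 1 (z = 0.019 m): B₁ = 6.72×10⁻⁵ T. Loop 2 (z = 0.0129 m): B₂ = 9.74×10⁻⁵ T.
The fields add: B = B₁ + B₂ = 1.65×10⁻⁴ T.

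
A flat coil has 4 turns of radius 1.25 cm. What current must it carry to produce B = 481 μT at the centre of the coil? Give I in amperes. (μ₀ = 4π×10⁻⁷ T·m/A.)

For an N-turn coil, B = Nμ₀I/(2R) with R = 0.0125 m, so I = 2RB/(Nμ₀) = 2 × 0.0125 × 4.81×10⁻⁴ / (4 × 4π×10⁻⁷) = 2.39 A.

I ≈ 2.39 A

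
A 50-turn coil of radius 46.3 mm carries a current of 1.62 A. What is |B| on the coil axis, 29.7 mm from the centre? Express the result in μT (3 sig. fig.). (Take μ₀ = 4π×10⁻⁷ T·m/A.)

For an N-turn flat coil, B = Nμ₀IR²/[2(R²+z²)^(3/2)] with R = 0.0463 m, z = 0.0297 m.
B = 50 × 1.31×10⁻⁵ T = 6.55×10⁻⁴ T.

B ≈ 655 μT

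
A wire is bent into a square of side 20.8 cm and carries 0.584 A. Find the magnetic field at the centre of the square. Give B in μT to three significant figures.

B ≈ 3.18 μT

Each side is a finite straight segment at perpendicular distance d = a/(2 tan(π/4)) = 0.104 m from the centre, with end-angles ±π/4.
One side contributes B₁ = (μ₀I/4πd)·2 sin(π/4) = 7.94×10⁻⁷ T.
All 4 sides add in the same direction: B = 4 × 7.94×10⁻⁷ = 3.18×10⁻⁶ T.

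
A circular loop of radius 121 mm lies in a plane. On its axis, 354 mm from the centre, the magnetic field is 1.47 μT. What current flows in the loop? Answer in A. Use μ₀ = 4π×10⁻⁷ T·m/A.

On the axis of a loop, B = μ₀IR²/[2(R²+z²)^(3/2)], so I = 2B(R²+z²)^(3/2)/(μ₀R²).
R² + z² = 0.01464 + 0.1253 = 0.14 m²; raised to 3/2 gives 5.24×10⁻² m³.
I = 2 × 1.47×10⁻⁶ × 5.24×10⁻² / (1.26×10⁻⁶ × 0.01464) = 8.37 A.

I ≈ 8.37 A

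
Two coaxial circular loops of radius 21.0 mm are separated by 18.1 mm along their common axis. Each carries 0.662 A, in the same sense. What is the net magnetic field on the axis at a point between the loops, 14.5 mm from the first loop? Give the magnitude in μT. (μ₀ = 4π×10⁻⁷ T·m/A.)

Each loop contributes B = μ₀IR²/[2(R²+z²)^(3/2)] on the axis, with z measured from that loop.
Loop 1 (z = 0.0145 m): B₁ = 1.10×10⁻⁵ T. Loop 2 (z = 0.0036 m): B₂ = 1.90×10⁻⁵ T.
The fields add: B = B₁ + B₂ = 3.00×10⁻⁵ T.

B ≈ 30.0 μT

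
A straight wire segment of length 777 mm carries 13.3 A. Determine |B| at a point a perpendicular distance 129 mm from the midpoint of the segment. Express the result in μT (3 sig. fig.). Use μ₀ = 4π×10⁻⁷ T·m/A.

For a finite straight segment, B = (μ₀I/4πd)(sinθ₁ + sinθ₂), where θ₁, θ₂ are the angles from the perpendicular to each end.
The perpendicular from the point meets the wire at its midpoint, so each end is L/2 = 0.3885 m away along the wire.
sinθ₁ = 0.3885/√(0.3885²+0.129²) = 0.9490; sinθ₂ = 0.3885/√(0.3885²+0.129²) = 0.9490.
B = (4π×10⁻⁷ × 13.3) / (4π × 0.129) × (0.9490 + 0.9490) = 1.96×10⁻⁵ T.

B ≈ 19.6 μT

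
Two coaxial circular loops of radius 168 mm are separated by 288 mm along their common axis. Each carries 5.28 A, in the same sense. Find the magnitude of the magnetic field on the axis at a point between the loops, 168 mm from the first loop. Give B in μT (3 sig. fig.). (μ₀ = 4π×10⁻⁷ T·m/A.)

B ≈ 17.6 μT

Each loop contributes B = μ₀IR²/[2(R²+z²)^(3/2)] on the axis, with z measured from that loop.
Loop 1 (z = 0.168 m): B₁ = 6.98×10⁻⁶ T. Loop 2 (z = 0.12 m): B₂ = 1.06×10⁻⁵ T.
The fields add: B = B₁ + B₂ = 1.76×10⁻⁵ T.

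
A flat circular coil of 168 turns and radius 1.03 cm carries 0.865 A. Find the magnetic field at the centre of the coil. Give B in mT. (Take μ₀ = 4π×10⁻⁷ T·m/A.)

For an N-turn flat coil, B = Nμ₀I/(2R) with R = 0.0103 m.
B = 168 × 5.28×10⁻⁵ T = 8.86×10⁻³ T.

B ≈ 8.86 mT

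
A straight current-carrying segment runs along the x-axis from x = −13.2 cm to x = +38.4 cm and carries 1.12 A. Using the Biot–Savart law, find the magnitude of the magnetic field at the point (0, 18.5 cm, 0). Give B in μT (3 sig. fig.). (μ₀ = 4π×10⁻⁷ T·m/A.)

B ≈ 0.897 μT

For a finite straight segment, B = (μ₀I/4πd)(sinθ₁ + sinθ₂), where θ₁, θ₂ are the angles from the perpendicular to each end.
The perpendicular distance is d = 0.185 m; the end-offsets along the wire are a = 0.132 m and b = 0.384 m.
sinθ₁ = 0.132/√(0.132²+0.185²) = 0.5808; sinθ₂ = 0.384/√(0.384²+0.185²) = 0.9009.
B = (4π×10⁻⁷ × 1.12) / (4π × 0.185) × (0.5808 + 0.9009) = 8.97×10⁻⁷ T.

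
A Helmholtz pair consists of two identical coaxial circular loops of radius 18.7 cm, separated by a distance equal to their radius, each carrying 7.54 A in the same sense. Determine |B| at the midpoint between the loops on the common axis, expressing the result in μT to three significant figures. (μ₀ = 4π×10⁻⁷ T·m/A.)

B ≈ 36.3 μT

Each loop contributes B = μ₀IR²/[2(R²+z²)^(3/2)] on the axis, with z measured from that loop.
Loop 1 (z = 0.0935 m): B₁ = 1.81×10⁻⁵ T. Loop 2 (z = 0.0935 m): B₂ = 1.81×10⁻⁵ T.
The fields add: B = B₁ + B₂ = 3.63×10⁻⁵ T.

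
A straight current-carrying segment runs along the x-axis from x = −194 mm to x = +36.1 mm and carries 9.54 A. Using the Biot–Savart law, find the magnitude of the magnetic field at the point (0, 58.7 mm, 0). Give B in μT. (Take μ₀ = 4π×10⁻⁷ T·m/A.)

For a finite straight segment, B = (μ₀I/4πd)(sinθ₁ + sinθ₂), where θ₁, θ₂ are the angles from the perpendicular to each end.
The perpendicular distance is d = 0.0587 m; the end-offsets along the wire are a = 0.194 m and b = 0.0361 m.
sinθ₁ = 0.194/√(0.194²+0.0587²) = 0.9571; sinθ₂ = 0.0361/√(0.0361²+0.0587²) = 0.5239.
B = (4π×10⁻⁷ × 9.54) / (4π × 0.0587) × (0.9571 + 0.5239) = 2.41×10⁻⁵ T.

B ≈ 24.1 μT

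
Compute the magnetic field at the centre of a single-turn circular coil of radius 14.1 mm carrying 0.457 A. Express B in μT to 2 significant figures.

B ≈ 20 μT

At the centre of a circular loop the Biot–Savart law gives B = μ₀I/(2R).
B = (4π×10⁻⁷ × 0.457) / (2 × 0.0141) = 2.04×10⁻⁵ T.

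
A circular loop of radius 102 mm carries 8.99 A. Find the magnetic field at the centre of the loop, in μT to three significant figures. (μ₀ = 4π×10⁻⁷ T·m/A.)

At the centre of a circular loop the Biot–Savart law gives B = μ₀I/(2R).
B = (4π×10⁻⁷ × 8.99) / (2 × 0.102) = 5.54×10⁻⁵ T.

B ≈ 55.4 μT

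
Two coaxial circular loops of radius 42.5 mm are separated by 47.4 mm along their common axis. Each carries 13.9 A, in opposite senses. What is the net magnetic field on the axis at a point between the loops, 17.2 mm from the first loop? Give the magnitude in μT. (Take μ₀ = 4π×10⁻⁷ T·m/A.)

Each loop contributes B = μ₀IR²/[2(R²+z²)^(3/2)] on the axis, with z measured from that loop.
Loop 1 (z = 0.0172 m): B₁ = 1.64×10⁻⁴ T. Loop 2 (z = 0.0302 m): B₂ = 1.11×10⁻⁴ T.
The fields oppose: B = |B₁ − B₂| = 5.24×10⁻⁵ T.

B ≈ 52.4 μT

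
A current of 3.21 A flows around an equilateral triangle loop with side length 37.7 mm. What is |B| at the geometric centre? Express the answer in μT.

Each side is a finite straight segment at perpendicular distance d = a/(2 tan(π/3)) = 0.01088 m from the centre, with end-angles ±π/3.
One side contributes B₁ = (μ₀I/4πd)·2 sin(π/3) = 5.11×10⁻⁵ T.
All 3 sides add in the same direction: B = 3 × 5.11×10⁻⁵ = 1.53×10⁻⁴ T.

B ≈ 153 μT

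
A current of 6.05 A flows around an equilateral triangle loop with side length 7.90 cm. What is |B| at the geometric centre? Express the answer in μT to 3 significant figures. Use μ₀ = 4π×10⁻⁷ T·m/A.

B ≈ 138 μT

Each side is a finite straight segment at perpendicular distance d = a/(2 tan(π/3)) = 0.02281 m from the centre, with end-angles ±π/3.
One side contributes B₁ = (μ₀I/4πd)·2 sin(π/3) = 4.59×10⁻⁵ T.
All 3 sides add in the same direction: B = 3 × 4.59×10⁻⁵ = 1.38×10⁻⁴ T.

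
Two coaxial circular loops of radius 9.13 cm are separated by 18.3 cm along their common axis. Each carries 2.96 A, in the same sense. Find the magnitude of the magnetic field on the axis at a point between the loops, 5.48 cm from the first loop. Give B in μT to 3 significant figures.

B ≈ 16.8 μT

Each loop contributes B = μ₀IR²/[2(R²+z²)^(3/2)] on the axis, with z measured from that loop.
Loop 1 (z = 0.0548 m): B₁ = 1.28×10⁻⁵ T. Loop 2 (z = 0.1282 m): B₂ = 3.98×10⁻⁶ T.
The fields add: B = B₁ + B₂ = 1.68×10⁻⁵ T.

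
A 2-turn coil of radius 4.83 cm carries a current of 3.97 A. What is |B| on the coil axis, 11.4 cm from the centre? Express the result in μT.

B ≈ 6.13 μT

For an N-turn flat coil, B = Nμ₀IR²/[2(R²+z²)^(3/2)] with R = 0.0483 m, z = 0.114 m.
B = 2 × 3.07×10⁻⁶ T = 6.13×10⁻⁶ T.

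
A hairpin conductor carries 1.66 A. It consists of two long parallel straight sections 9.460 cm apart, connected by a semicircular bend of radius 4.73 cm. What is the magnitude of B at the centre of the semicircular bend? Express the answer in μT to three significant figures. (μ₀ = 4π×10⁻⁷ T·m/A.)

The semicircular arc contributes B_arc = μ₀I·π/(4πR) = μ₀I/(4R) = 1.10×10⁻⁵ T.
Each semi-infinite lead is at perpendicular distance R = 0.0473 m from the centre, with the perpendicular foot at its near end, so it contributes μ₀I/(4πR); both point the same way, together 7.02×10⁻⁶ T.
Arc and leads all point the same direction: B = 1.10×10⁻⁵ + 7.02×10⁻⁶ = 1.80×10⁻⁵ T.

B ≈ 18.0 μT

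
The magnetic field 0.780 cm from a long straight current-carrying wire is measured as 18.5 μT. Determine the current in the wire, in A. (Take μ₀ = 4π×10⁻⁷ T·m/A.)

I ≈ 0.722 A

For a long straight wire B = μ₀I/(2πd), so I = 2πdB/μ₀.
I = 2π × 0.0078 × 1.85×10⁻⁵ / (4π×10⁻⁷) = 0.722 A.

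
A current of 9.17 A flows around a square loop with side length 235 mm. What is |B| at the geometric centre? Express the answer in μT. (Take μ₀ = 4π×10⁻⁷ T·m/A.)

Each side is a finite straight segment at perpendicular distance d = a/(2 tan(π/4)) = 0.1175 m from the centre, with end-angles ±π/4.
One side contributes B₁ = (μ₀I/4πd)·2 sin(π/4) = 1.10×10⁻⁵ T.
All 4 sides add in the same direction: B = 4 × 1.10×10⁻⁵ = 4.41×10⁻⁵ T.

B ≈ 44.1 μT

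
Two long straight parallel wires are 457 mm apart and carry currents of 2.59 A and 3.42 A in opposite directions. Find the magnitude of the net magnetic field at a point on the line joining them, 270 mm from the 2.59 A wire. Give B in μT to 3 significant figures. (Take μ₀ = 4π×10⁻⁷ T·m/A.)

Each long wire gives B = μ₀I/(2πd). Distances are d₁ = 0.27 m and d₂ = 0.187 m.
B₁ = 1.92×10⁻⁶ T, B₂ = 3.66×10⁻⁶ T.
Between antiparallel currents both contributions point the same way, so they add. B = B₁ + B₂ = 1.92×10⁻⁶ + 3.66×10⁻⁶ = 5.58×10⁻⁶ T.

B ≈ 5.58 μT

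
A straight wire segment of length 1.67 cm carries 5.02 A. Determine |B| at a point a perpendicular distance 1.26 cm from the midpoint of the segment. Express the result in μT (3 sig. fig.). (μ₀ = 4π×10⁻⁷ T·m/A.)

B ≈ 44.0 μT

For a finite straight segment, B = (μ₀I/4πd)(sinθ₁ + sinθ₂), where θ₁, θ₂ are the angles from the perpendicular to each end.
The perpendicular from the point meets the wire at its midpoint, so each end is L/2 = 0.00835 m away along the wire.
sinθ₁ = 0.00835/√(0.00835²+0.0126²) = 0.5524; sinθ₂ = 0.00835/√(0.00835²+0.0126²) = 0.5524.
B = (4π×10⁻⁷ × 5.02) / (4π × 0.0126) × (0.5524 + 0.5524) = 4.40×10⁻⁵ T.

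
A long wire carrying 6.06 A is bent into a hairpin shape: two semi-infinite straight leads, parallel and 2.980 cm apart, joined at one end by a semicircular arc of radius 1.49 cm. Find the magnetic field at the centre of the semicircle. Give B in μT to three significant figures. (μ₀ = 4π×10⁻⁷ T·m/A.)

The semicircular arc contributes B_arc = μ₀I·π/(4πR) = μ₀I/(4R) = 1.28×10⁻⁴ T.
Each semi-infinite lead is at perpendicular distance R = 0.0149 m from the centre, with the perpendicular foot at its near end, so it contributes μ₀I/(4πR); both point the same way, together 8.13×10⁻⁵ T.
Arc and leads all point the same direction: B = 1.28×10⁻⁴ + 8.13×10⁻⁵ = 2.09×10⁻⁴ T.

B ≈ 209 μT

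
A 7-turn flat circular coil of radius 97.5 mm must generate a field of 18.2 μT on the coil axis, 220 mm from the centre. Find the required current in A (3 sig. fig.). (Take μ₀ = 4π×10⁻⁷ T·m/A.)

For an N-turn coil, B = Nμ₀IR²/[2(R²+z²)^(3/2)] with R = 0.0975 m, z = 0.22 m, so I = 2B(R²+z²)^(3/2)/(Nμ₀R²) = 2 × 1.82×10⁻⁵ × 1.39×10⁻² / (7 × 4π×10⁻⁷ × 0.009506) = 6.07 A.

I ≈ 6.07 A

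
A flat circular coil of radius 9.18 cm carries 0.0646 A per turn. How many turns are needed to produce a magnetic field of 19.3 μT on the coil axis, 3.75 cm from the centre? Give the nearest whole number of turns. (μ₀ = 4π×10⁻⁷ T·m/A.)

For an N-turn coil, B = Nμ₀IR²/[2(R²+z²)^(3/2)]. A single turn gives B₁ = 3.51×10⁻⁷ T with R = 0.0918 m, z = 0.0375 m.
N = B/B₁ = 1.93×10⁻⁵ / 3.51×10⁻⁷ = 55.02.

N = 55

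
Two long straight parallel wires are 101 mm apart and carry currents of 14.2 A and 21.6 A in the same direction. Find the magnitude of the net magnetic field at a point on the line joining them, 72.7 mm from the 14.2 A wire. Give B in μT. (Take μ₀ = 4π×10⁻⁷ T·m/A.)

Each long wire gives B = μ₀I/(2πd). Distances are d₁ = 0.0727 m and d₂ = 0.0283 m.
B₁ = 3.91×10⁻⁵ T, B₂ = 1.53×10⁻⁴ T.
Between parallel currents the two contributions point in opposite directions, so they subtract. B = |B₁ − B₂| = |3.91×10⁻⁵ − 1.53×10⁻⁴| = 1.14×10⁻⁴ T.

B ≈ 114 μT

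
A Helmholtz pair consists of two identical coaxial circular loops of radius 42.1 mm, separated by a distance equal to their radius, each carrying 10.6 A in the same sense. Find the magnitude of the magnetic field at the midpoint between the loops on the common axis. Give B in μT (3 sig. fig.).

Each loop contributes B = μ₀IR²/[2(R²+z²)^(3/2)] on the axis, with z measured from that loop.
Loop 1 (z = 0.02105 m): B₁ = 1.13×10⁻⁴ T. Loop 2 (z = 0.02105 m): B₂ = 1.13×10⁻⁴ T.
The fields add: B = B₁ + B₂ = 2.26×10⁻⁴ T.

B ≈ 226 μT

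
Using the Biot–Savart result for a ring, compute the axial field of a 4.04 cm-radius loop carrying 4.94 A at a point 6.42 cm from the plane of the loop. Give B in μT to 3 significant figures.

B ≈ 11.6 μT

On the axis of a circular loop, B = μ₀IR² / [2(R²+z²)^(3/2)].
R² + z² = (0.0404)² + (0.0642)² = 0.005754 m², and (R²+z²)^(3/2) = 4.36×10⁻⁴ m³.
B = (4π×10⁻⁷ × 4.94 × 0.001632) / (2 × 4.36×10⁻⁴) = 1.16×10⁻⁵ T.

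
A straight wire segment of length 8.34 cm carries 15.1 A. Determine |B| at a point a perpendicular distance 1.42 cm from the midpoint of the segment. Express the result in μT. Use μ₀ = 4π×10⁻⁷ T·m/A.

B ≈ 201 μT

For a finite straight segment, B = (μ₀I/4πd)(sinθ₁ + sinθ₂), where θ₁, θ₂ are the angles from the perpendicular to each end.
The perpendicular from the point meets the wire at its midpoint, so each end is L/2 = 0.0417 m away along the wire.
sinθ₁ = 0.0417/√(0.0417²+0.0142²) = 0.9466; sinθ₂ = 0.0417/√(0.0417²+0.0142²) = 0.9466.
B = (4π×10⁻⁷ × 15.1) / (4π × 0.0142) × (0.9466 + 0.9466) = 2.01×10⁻⁴ T.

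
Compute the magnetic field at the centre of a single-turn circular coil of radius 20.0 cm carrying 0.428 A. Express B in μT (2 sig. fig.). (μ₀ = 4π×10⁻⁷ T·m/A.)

B ≈ 1.3 μT

At the centre of a circular loop the Biot–Savart law gives B = μ₀I/(2R).
B = (4π×10⁻⁷ × 0.428) / (2 × 0.2) = 1.34×10⁻⁶ T.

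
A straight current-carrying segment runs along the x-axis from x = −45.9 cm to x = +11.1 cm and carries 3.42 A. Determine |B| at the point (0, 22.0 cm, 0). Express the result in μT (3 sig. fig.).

For a finite straight segment, B = (μ₀I/4πd)(sinθ₁ + sinθ₂), where θ₁, θ₂ are the angles from the perpendicular to each end.
The perpendicular distance is d = 0.22 m; the end-offsets along the wire are a = 0.459 m and b = 0.111 m.
sinθ₁ = 0.459/√(0.459²+0.22²) = 0.9018; sinθ₂ = 0.111/√(0.111²+0.22²) = 0.4505.
B = (4π×10⁻⁷ × 3.42) / (4π × 0.22) × (0.9018 + 0.4505) = 2.10×10⁻⁶ T.

B ≈ 2.10 μT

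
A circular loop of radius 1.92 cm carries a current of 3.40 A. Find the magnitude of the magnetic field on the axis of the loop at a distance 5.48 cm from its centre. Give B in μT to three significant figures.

On the axis of a circular loop, B = μ₀IR² / [2(R²+z²)^(3/2)].
R² + z² = (0.0192)² + (0.0548)² = 0.003372 m², and (R²+z²)^(3/2) = 1.96×10⁻⁴ m³.
B = (4π×10⁻⁷ × 3.40 × 0.0003686) / (2 × 1.96×10⁻⁴) = 4.02×10⁻⁶ T.

B ≈ 4.02 μT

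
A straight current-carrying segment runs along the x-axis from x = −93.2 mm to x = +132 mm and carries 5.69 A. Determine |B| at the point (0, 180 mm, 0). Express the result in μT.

For a finite straight segment, B = (μ₀I/4πd)(sinθ₁ + sinθ₂), where θ₁, θ₂ are the angles from the perpendicular to each end.
The perpendicular distance is d = 0.18 m; the end-offsets along the wire are a = 0.0932 m and b = 0.132 m.
sinθ₁ = 0.0932/√(0.0932²+0.18²) = 0.4598; sinθ₂ = 0.132/√(0.132²+0.18²) = 0.5914.
B = (4π×10⁻⁷ × 5.69) / (4π × 0.18) × (0.4598 + 0.5914) = 3.32×10⁻⁶ T.

B ≈ 3.32 μT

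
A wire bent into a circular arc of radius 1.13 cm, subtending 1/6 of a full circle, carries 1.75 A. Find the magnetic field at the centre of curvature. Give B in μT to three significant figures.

The Biot–Savart field of a circular arc at its centre is B = μ₀Iφ/(4πR), with φ = 1.047 rad.
B = (4π×10⁻⁷ × 1.75 × 1.047) / (4π × 0.0113) = 1.62×10⁻⁵ T.

B ≈ 16.2 μT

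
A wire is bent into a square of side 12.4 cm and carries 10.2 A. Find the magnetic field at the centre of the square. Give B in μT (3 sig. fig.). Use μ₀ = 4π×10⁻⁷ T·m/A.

B ≈ 93.1 μT

Each side is a finite straight segment at perpendicular distance d = a/(2 tan(π/4)) = 0.062 m from the centre, with end-angles ±π/4.
One side contributes B₁ = (μ₀I/4πd)·2 sin(π/4) = 2.33×10⁻⁵ T.
All 4 sides add in the same direction: B = 4 × 2.33×10⁻⁵ = 9.31×10⁻⁵ T.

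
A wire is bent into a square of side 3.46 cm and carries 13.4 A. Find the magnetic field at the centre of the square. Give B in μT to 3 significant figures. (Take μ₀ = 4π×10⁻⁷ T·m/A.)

B ≈ 438 μT

Each side is a finite straight segment at perpendicular distance d = a/(2 tan(π/4)) = 0.0173 m from the centre, with end-angles ±π/4.
One side contributes B₁ = (μ₀I/4πd)·2 sin(π/4) = 1.10×10⁻⁴ T.
All 4 sides add in the same direction: B = 4 × 1.10×10⁻⁴ = 4.38×10⁻⁴ T.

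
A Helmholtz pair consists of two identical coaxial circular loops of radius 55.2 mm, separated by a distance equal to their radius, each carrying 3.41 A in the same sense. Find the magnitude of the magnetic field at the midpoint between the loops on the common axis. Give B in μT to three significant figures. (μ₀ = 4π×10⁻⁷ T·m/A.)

Each loop contributes B = μ₀IR²/[2(R²+z²)^(3/2)] on the axis, with z measured from that loop.
Loop 1 (z = 0.0276 m): B₁ = 2.78×10⁻⁵ T. Loop 2 (z = 0.0276 m): B₂ = 2.78×10⁻⁵ T.
The fields add: B = B₁ + B₂ = 5.55×10⁻⁵ T.

B ≈ 55.5 μT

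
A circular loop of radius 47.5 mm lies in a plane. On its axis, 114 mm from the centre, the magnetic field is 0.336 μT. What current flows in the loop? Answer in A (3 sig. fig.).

I ≈ 0.446 A

On the axis of a loop, B = μ₀IR²/[2(R²+z²)^(3/2)], so I = 2B(R²+z²)^(3/2)/(μ₀R²).
R² + z² = 0.002256 + 0.013 = 0.01525 m²; raised to 3/2 gives 1.88×10⁻³ m³.
I = 2 × 3.36×10⁻⁷ × 1.88×10⁻³ / (1.26×10⁻⁶ × 0.002256) = 0.446 A.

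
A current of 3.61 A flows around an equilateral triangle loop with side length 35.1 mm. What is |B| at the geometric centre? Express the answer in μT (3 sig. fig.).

B ≈ 185 μT

Each side is a finite straight segment at perpendicular distance d = a/(2 tan(π/3)) = 0.01013 m from the centre, with end-angles ±π/3.
One side contributes B₁ = (μ₀I/4πd)·2 sin(π/3) = 6.17×10⁻⁵ T.
All 3 sides add in the same direction: B = 3 × 6.17×10⁻⁵ = 1.85×10⁻⁴ T.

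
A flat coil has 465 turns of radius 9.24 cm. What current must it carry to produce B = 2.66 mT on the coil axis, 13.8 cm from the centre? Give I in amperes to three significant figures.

I ≈ 4.88 A

For an N-turn coil, B = Nμ₀IR²/[2(R²+z²)^(3/2)] with R = 0.0924 m, z = 0.138 m, so I = 2B(R²+z²)^(3/2)/(Nμ₀R²) = 2 × 2.66×10⁻³ × 4.58×10⁻³ / (465 × 4π×10⁻⁷ × 0.008538) = 4.88 A.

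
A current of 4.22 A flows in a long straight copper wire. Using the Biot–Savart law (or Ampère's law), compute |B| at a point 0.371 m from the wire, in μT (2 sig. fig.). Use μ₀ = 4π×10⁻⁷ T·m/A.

B ≈ 2.3 μT

For an infinitely long straight wire, B = μ₀I/(2πd).
B = (4π×10⁻⁷ × 4.22) / (2π × 0.371) = 2.27×10⁻⁶ T.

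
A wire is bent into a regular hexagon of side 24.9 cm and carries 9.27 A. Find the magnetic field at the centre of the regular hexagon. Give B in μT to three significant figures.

Each side is a finite straight segment at perpendicular distance d = a/(2 tan(π/6)) = 0.2156 m from the centre, with end-angles ±π/6.
One side contributes B₁ = (μ₀I/4πd)·2 sin(π/6) = 4.30×10⁻⁶ T.
All 6 sides add in the same direction: B = 6 × 4.30×10⁻⁶ = 2.58×10⁻⁵ T.

B ≈ 25.8 μT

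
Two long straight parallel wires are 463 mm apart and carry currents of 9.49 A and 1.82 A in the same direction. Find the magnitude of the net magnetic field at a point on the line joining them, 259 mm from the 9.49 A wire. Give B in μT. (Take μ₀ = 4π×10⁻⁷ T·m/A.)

Each long wire gives B = μ₀I/(2πd). Distances are d₁ = 0.259 m and d₂ = 0.204 m.
B₁ = 7.33×10⁻⁶ T, B₂ = 1.78×10⁻⁶ T.
Between parallel currents the two contributions point in opposite directions, so they subtract. B = |B₁ − B₂| = |7.33×10⁻⁶ − 1.78×10⁻⁶| = 5.54×10⁻⁶ T.

B ≈ 5.54 μT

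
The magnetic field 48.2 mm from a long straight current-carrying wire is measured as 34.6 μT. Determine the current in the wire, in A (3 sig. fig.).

I ≈ 8.34 A

For a long straight wire B = μ₀I/(2πd), so I = 2πdB/μ₀.
I = 2π × 0.0482 × 3.46×10⁻⁵ / (4π×10⁻⁷) = 8.34 A.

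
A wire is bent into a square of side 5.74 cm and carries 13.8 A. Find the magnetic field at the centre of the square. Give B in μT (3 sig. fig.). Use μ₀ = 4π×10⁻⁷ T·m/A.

Each side is a finite straight segment at perpendicular distance d = a/(2 tan(π/4)) = 0.0287 m from the centre, with end-angles ±π/4.
One side contributes B₁ = (μ₀I/4πd)·2 sin(π/4) = 6.80×10⁻⁵ T.
All 4 sides add in the same direction: B = 4 × 6.80×10⁻⁵ = 2.72×10⁻⁴ T.

B ≈ 272 μT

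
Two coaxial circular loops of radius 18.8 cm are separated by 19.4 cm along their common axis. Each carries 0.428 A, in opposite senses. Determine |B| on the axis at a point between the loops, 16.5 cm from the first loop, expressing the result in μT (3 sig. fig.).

B ≈ 0.774 μT

Each loop contributes B = μ₀IR²/[2(R²+z²)^(3/2)] on the axis, with z measured from that loop.
Loop 1 (z = 0.165 m): B₁ = 6.07×10⁻⁷ T. Loop 2 (z = 0.029 m): B₂ = 1.38×10⁻⁶ T.
The fields oppose: B = |B₁ − B₂| = 7.74×10⁻⁷ T.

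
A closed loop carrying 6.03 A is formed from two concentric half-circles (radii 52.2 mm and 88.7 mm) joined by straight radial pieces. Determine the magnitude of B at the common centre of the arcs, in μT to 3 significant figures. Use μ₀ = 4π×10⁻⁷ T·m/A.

The radial connectors point toward the centre, so dl × r̂ = 0 and they contribute nothing.
Each semicircle gives μ₀I/(4R): inner arc 3.63×10⁻⁵ T, outer arc 2.14×10⁻⁵ T.
The two arcs carry current in opposite angular senses, so their fields oppose: B = |3.63×10⁻⁵ − 2.14×10⁻⁵| = 1.49×10⁻⁵ T.

B ≈ 14.9 μT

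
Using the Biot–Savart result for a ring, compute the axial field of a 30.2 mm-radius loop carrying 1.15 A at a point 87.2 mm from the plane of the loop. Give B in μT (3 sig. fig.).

On the axis of a circular loop, B = μ₀IR² / [2(R²+z²)^(3/2)].
R² + z² = (0.0302)² + (0.0872)² = 0.008516 m², and (R²+z²)^(3/2) = 7.86×10⁻⁴ m³.
B = (4π×10⁻⁷ × 1.15 × 0.000912) / (2 × 7.86×10⁻⁴) = 8.39×10⁻⁷ T.

B ≈ 0.839 μT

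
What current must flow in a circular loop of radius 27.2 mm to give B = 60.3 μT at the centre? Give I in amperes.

I ≈ 2.61 A

At the centre of a circular loop B = μ₀I/(2R), so I = 2RB/μ₀.
With R = 0.0272 m, I = 2 × 0.0272 × 6.03×10⁻⁵ / (4π×10⁻⁷) = 2.61 A.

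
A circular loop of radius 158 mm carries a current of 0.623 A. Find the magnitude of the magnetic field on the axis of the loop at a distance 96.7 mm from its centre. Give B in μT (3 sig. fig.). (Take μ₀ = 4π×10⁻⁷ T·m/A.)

On the axis of a circular loop, B = μ₀IR² / [2(R²+z²)^(3/2)].
R² + z² = (0.158)² + (0.0967)² = 0.03431 m², and (R²+z²)^(3/2) = 6.36×10⁻³ m³.
B = (4π×10⁻⁷ × 0.623 × 0.02496) / (2 × 6.36×10⁻³) = 1.54×10⁻⁶ T.

B ≈ 1.54 μT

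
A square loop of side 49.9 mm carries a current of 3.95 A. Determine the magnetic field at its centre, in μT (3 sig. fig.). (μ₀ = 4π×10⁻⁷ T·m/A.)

B ≈ 89.6 μT

Each side is a finite straight segment at perpendicular distance d = a/(2 tan(π/4)) = 0.02495 m from the centre, with end-angles ±π/4.
One side contributes B₁ = (μ₀I/4πd)·2 sin(π/4) = 2.24×10⁻⁵ T.
All 4 sides add in the same direction: B = 4 × 2.24×10⁻⁵ = 8.96×10⁻⁵ T.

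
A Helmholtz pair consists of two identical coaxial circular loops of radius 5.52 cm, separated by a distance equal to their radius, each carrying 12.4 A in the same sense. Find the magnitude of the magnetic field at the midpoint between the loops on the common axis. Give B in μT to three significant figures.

B ≈ 202 μT

Each loop contributes B = μ₀IR²/[2(R²+z²)^(3/2)] on the axis, with z measured from that loop.
Loop 1 (z = 0.0276 m): B₁ = 1.01×10⁻⁴ T. Loop 2 (z = 0.0276 m): B₂ = 1.01×10⁻⁴ T.
The fields add: B = B₁ + B₂ = 2.02×10⁻⁴ T.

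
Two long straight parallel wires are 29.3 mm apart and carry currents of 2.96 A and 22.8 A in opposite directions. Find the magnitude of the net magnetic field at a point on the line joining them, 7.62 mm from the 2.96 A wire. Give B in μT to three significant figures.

Each long wire gives B = μ₀I/(2πd). Distances are d₁ = 0.00762 m and d₂ = 0.02168 m.
B₁ = 7.77×10⁻⁵ T, B₂ = 2.10×10⁻⁴ T.
Between antiparallel currents both contributions point the same way, so they add. B = B₁ + B₂ = 7.77×10⁻⁵ + 2.10×10⁻⁴ = 2.88×10⁻⁴ T.

B ≈ 288 μT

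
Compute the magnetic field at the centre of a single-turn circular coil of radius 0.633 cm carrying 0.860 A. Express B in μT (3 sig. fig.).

At the centre of a circular loop the Biot–Savart law gives B = μ₀I/(2R).
B = (4π×10⁻⁷ × 0.860) / (2 × 0.00633) = 8.54×10⁻⁵ T.

B ≈ 85.4 μT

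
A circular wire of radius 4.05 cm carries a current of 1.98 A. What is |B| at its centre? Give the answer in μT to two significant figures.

B ≈ 31 μT

At the centre of a circular loop the Biot–Savart law gives B = μ₀I/(2R).
B = (4π×10⁻⁷ × 1.98) / (2 × 0.0405) = 3.07×10⁻⁵ T.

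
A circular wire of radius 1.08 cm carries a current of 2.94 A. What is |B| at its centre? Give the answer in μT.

B ≈ 171 μT

At the centre of a circular loop the Biot–Savart law gives B = μ₀I/(2R).
B = (4π×10⁻⁷ × 2.94) / (2 × 0.0108) = 1.71×10⁻⁴ T.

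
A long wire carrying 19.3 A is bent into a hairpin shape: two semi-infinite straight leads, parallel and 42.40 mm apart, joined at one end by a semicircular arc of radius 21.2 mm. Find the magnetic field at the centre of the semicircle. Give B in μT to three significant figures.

B ≈ 468 μT

The semicircular arc contributes B_arc = μ₀I·π/(4πR) = μ₀I/(4R) = 2.86×10⁻⁴ T.
Each semi-infinite lead is at perpendicular distance R = 0.0212 m from the centre, with the perpendicular foot at its near end, so it contributes μ₀I/(4πR); both point the same way, together 1.82×10⁻⁴ T.
Arc and leads all point the same direction: B = 2.86×10⁻⁴ + 1.82×10⁻⁴ = 4.68×10⁻⁴ T.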